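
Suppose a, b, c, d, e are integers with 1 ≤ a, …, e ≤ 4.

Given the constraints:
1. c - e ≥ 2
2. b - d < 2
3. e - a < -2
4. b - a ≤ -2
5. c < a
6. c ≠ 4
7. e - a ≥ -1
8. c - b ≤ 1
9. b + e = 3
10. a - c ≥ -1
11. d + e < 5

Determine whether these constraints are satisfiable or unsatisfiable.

Unsatisfiable

Constraints 1, 4, 7, and 8 give a − b ≥ 2, b − c ≥ -1, c − e ≥ 2, e − a ≥ -1.
Adding all 4 inequalities: the left sides telescope to 0, and the right sides sum to 2 + (-1) + 2 + (-1) = 2. So 0 ≥ 2, which is false.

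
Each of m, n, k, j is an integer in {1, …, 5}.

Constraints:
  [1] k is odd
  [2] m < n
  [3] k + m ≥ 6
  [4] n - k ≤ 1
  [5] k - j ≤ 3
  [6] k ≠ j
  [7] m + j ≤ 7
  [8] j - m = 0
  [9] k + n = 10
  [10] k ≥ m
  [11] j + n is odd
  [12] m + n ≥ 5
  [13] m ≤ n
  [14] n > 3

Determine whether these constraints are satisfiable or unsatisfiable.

Try m = 2, n = 5, k = 5, j = 2.
Check constraint 3: k + m = 7; constraint 4: n - k = 0; constraint 5: k - j = 3. The remaining constraints are straightforward to verify.

Satisfiable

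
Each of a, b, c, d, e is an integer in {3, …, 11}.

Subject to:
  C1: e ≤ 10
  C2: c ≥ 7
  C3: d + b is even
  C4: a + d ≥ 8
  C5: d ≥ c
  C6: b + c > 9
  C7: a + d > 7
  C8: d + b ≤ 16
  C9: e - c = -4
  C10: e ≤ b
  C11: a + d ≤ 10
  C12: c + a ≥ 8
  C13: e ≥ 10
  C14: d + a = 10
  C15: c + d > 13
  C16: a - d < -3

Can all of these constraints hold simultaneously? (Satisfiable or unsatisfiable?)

Unsatisfiable

From constraints 2 and 5: d ≥ c ≥ 7. From constraints 10 and 13: b ≥ e ≥ 10. Hence d + b ≥ 17. But constraint 8 requires d + b ≤ 16, and 16 < 17. Contradiction.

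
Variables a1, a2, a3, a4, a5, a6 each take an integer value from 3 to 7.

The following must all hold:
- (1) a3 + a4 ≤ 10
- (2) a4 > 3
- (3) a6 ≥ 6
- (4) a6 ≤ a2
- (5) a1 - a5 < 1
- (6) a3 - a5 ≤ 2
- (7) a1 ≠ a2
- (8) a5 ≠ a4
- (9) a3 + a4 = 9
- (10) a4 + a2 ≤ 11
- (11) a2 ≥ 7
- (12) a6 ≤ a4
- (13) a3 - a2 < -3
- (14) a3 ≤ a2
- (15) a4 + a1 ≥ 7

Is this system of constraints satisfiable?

From constraints 3 and 12: a4 ≥ a6 ≥ 6. From constraint 11: a2 ≥ 7. Hence a4 + a2 ≥ 13. But constraint 10 requires a4 + a2 ≤ 11, and 11 < 13. Contradiction.

Unsatisfiable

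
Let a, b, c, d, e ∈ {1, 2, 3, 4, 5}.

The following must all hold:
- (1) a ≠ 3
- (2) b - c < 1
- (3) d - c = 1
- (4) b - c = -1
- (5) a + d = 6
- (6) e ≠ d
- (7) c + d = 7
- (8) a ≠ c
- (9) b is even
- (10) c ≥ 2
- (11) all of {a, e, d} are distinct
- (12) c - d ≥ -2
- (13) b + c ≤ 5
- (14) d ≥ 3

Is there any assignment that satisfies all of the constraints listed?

One satisfying assignment is a = 2, b = 2, c = 3, d = 4, e = 5.
For the less obvious constraints — constraint 2: b - c = -1; constraint 3: d - c = 1 — and the others hold by inspection.

Satisfiable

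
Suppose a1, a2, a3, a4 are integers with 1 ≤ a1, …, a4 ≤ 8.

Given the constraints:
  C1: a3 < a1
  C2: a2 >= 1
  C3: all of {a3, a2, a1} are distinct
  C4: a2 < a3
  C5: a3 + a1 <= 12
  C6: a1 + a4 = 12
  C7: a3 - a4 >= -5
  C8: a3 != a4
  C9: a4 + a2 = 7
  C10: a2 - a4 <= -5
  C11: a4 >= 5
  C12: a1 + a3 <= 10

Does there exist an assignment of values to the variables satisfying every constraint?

Satisfiable

One satisfying assignment is a1 = 6, a2 = 1, a3 = 3, a4 = 6.
For the less obvious constraints — constraint 5: a3 + a1 = 9; constraint 6: a1 + a4 = 12 — and the others hold by inspection.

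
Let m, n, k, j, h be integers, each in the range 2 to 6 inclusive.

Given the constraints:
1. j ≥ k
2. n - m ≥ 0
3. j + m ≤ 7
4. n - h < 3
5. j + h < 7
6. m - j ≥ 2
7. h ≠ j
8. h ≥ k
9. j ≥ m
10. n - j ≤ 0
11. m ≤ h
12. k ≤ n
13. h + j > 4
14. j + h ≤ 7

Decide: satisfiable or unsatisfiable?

Unsatisfiable

Constraints 2, 6, and 10 give n − m ≥ 0, m − j ≥ 2, j − n ≥ 0.
Adding all 3 inequalities: the left sides telescope to 0, and the right sides sum to 0 + 2 + 0 = 2. So 0 ≥ 2, which is false.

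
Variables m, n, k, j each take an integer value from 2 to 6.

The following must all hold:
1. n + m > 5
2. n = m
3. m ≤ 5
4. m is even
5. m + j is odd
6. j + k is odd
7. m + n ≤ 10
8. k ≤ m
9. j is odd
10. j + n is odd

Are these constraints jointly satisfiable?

Try m = 4, n = 4, k = 2, j = 5.
Check constraint 1: n + m = 8; constraint 7: m + n = 8. The remaining constraints are straightforward to verify.

Satisfiable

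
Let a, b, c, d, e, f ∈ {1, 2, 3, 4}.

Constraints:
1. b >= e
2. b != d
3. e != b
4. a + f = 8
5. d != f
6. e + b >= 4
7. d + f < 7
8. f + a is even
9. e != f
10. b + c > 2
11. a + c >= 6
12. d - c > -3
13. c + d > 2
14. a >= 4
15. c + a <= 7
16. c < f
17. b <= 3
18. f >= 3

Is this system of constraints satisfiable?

The assignment a = 4, b = 3, c = 2, d = 2, e = 1, f = 4 works:
  constraint 4 holds since a + f = 8.
  constraint 6 holds since e + b = 4.
  constraint 7 holds since d + f = 6.
The rest check out directly.

Satisfiable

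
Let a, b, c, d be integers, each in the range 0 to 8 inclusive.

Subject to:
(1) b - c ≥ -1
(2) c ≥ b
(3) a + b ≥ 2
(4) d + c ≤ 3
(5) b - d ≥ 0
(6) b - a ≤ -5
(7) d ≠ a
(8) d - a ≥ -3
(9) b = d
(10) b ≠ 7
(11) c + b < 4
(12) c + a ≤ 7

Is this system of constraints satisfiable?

Unsatisfiable

Constraints 5, 6, and 8 give d − a ≥ -3, a − b ≥ 5, b − d ≥ 0.
Adding all 3 inequalities: the left sides telescope to 0, and the right sides sum to (-3) + 5 + 0 = 2. So 0 ≥ 2, which is false.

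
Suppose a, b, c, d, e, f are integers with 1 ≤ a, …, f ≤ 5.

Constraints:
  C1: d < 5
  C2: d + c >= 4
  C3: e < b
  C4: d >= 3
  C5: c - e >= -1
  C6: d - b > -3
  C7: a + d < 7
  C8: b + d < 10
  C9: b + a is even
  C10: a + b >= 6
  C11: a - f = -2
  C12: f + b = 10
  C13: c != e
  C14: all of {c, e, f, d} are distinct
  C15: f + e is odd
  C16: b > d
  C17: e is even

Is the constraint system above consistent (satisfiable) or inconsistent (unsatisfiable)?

Satisfiable

Setting (a, b, c, d, e, f) = (3, 5, 1, 3, 2, 5) satisfies everything: constraint 2: d + c = 4; constraint 5: c - e = -1; constraint 6: d - b = -2, and the others follow.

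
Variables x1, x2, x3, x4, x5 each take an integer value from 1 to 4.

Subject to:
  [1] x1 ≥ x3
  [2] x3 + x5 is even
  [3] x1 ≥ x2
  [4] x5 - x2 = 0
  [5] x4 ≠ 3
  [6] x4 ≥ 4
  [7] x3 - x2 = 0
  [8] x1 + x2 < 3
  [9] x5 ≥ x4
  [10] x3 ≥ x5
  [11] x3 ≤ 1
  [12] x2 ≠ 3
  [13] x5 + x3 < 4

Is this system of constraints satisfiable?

Unsatisfiable

From constraints 6 and 9: x5 ≥ x4 and x4 ≥ 4, so x5 ≥ 4. From constraints 10 and 11: x5 ≤ x3 and x3 ≤ 1, so x5 ≤ 1. But 1 < 4, so no value of x5 works.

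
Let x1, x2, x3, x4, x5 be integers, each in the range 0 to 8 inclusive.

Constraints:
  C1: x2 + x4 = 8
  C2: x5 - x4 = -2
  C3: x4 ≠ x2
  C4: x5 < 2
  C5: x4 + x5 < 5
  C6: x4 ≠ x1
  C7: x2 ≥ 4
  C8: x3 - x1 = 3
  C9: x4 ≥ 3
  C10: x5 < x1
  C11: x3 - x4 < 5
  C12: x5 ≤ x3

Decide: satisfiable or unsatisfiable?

Setting (x1, x2, x3, x4, x5) = (2, 5, 5, 3, 1) satisfies everything: constraint 1: x2 + x4 = 8; constraint 2: x5 - x4 = -2; constraint 5: x4 + x5 = 4, and the others follow.

Satisfiable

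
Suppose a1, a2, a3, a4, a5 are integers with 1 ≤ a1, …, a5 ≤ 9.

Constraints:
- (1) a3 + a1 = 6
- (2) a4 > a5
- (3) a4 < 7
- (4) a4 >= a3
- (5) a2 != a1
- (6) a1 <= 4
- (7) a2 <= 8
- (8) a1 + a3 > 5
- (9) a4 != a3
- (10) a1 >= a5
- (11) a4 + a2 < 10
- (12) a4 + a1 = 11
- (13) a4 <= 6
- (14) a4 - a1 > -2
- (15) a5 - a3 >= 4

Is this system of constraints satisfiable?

Unsatisfiable

From constraint 13: a4 ≤ 6. From constraint 6: a1 ≤ 4. Hence a4 + a1 ≤ 10. But constraint 12 requires a4 + a1 = 11, and 11 > 10. Contradiction.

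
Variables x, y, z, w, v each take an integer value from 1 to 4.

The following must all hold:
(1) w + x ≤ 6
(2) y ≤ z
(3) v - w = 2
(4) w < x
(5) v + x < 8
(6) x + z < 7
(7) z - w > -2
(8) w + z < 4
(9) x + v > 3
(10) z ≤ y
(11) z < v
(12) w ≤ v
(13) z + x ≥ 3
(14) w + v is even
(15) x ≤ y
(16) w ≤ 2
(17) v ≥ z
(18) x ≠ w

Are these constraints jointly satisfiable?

Satisfiable

Try x = 2, y = 2, z = 2, w = 1, v = 3.
Check constraint 1: w + x = 3; constraint 3: v - w = 2; constraint 5: v + x = 5. The remaining constraints are straightforward to verify.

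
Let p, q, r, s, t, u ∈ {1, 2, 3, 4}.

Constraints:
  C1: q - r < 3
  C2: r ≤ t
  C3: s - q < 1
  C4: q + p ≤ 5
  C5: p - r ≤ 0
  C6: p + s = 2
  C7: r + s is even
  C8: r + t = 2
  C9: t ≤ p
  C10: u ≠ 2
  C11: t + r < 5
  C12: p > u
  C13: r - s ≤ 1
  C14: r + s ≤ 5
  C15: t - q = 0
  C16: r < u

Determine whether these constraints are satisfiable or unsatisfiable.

Unsatisfiable

Constraints 5, 12, and 16 give p ≤ r, r < u, u < p. Chaining: p ≤ r < u < p, which forces p < p — impossible.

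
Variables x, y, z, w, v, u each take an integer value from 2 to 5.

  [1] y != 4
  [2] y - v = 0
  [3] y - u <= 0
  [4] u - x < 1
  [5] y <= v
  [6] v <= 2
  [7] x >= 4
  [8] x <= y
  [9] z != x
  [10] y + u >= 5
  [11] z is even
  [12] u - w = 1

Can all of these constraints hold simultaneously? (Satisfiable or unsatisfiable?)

Unsatisfiable

From constraints 7 and 8: y ≥ x and x ≥ 4, so y ≥ 4. From constraints 5 and 6: y ≤ v and v ≤ 2, so y ≤ 2. But 2 < 4, so no value of y works.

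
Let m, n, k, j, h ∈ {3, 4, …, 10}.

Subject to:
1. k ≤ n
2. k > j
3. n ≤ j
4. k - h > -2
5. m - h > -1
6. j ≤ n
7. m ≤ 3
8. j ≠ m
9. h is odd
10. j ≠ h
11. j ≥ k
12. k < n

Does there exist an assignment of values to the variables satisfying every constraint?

Unsatisfiable

Constraints 2, 3, and 12 give k < n, n ≤ j, j < k. Chaining: k < n ≤ j < k, which forces k < k — impossible.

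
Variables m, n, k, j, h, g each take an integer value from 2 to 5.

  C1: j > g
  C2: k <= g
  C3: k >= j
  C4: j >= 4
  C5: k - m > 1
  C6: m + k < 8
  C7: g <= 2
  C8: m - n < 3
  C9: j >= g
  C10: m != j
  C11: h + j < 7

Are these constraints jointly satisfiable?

From constraints 3 and 4: k ≥ j and j ≥ 4, so k ≥ 4. From constraints 2 and 7: k ≤ g and g ≤ 2, so k ≤ 2. But 2 < 4, so no value of k works.

Unsatisfiable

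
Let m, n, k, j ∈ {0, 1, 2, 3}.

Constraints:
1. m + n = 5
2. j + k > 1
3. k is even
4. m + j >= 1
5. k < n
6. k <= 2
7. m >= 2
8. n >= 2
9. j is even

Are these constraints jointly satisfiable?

The assignment m = 2, n = 3, k = 0, j = 2 works:
  constraint 1 holds since m + n = 5.
  constraint 2 holds since j + k = 2.
The rest check out directly.

Satisfiable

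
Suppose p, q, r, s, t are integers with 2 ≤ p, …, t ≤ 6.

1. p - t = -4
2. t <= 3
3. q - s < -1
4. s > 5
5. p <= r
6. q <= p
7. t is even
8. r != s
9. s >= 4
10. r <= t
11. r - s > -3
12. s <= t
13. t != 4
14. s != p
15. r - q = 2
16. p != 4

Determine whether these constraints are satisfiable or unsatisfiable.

Unsatisfiable

From constraint 4: s ≥ 6. From constraints 2 and 12: s ≤ t and t ≤ 3, so s ≤ 3. But 3 < 6, so no value of s works.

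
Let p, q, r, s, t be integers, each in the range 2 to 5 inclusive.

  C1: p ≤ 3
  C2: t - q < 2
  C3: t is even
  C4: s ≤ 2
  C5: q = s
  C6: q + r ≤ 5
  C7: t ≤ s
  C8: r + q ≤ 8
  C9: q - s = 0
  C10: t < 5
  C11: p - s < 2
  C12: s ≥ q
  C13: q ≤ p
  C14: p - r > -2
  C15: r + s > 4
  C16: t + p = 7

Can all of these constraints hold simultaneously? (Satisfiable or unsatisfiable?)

Unsatisfiable

From constraints 4 and 7: t ≤ s ≤ 2. From constraint 1: p ≤ 3. Hence t + p ≤ 5. But constraint 16 requires t + p = 7, and 7 > 5. Contradiction.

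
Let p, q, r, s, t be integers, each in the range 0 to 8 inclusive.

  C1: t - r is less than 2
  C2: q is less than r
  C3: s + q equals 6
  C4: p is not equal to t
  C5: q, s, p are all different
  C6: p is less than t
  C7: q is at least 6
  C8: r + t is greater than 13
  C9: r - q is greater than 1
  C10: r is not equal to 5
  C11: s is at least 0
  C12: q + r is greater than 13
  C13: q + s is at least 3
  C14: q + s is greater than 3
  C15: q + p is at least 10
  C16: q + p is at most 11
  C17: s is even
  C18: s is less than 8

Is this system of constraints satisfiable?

Satisfiable

The assignment p = 4, q = 6, r = 8, s = 0, t = 8 works:
  constraint 1 holds since t - r = 0.
  constraint 3 holds since s + q = 6.
  constraint 8 holds since r + t = 16.
The rest check out directly.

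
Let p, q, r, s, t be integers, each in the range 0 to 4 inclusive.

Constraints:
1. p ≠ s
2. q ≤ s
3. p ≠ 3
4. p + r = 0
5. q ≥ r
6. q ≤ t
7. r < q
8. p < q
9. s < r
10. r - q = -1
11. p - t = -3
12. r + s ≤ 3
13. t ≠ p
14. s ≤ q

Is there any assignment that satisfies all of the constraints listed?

Unsatisfiable

Constraints 2, 7, and 9 give s < r, r < q, q ≤ s. Chaining: s < r < q ≤ s, which forces s < s — impossible.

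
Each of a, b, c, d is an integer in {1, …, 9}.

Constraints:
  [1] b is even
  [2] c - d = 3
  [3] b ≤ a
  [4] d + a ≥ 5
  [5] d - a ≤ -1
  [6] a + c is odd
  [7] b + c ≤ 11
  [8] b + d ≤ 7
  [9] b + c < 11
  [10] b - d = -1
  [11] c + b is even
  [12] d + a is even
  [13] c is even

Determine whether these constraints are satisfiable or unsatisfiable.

Setting (a, b, c, d) = (5, 2, 6, 3) satisfies everything: constraint 2: c - d = 3; constraint 4: d + a = 8, and the others follow.

Satisfiable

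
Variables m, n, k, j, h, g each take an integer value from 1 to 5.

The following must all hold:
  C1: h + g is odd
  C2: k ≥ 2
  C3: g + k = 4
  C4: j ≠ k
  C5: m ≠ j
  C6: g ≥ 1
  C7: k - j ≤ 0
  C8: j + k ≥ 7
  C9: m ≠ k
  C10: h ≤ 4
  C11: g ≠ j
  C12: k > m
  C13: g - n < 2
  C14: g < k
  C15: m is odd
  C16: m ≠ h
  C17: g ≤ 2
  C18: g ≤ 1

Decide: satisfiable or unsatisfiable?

Satisfiable

Setting (m, n, k, j, h, g) = (1, 1, 3, 5, 4, 1) satisfies everything: constraint 3: g + k = 4; constraint 7: k - j = -2, and the others follow.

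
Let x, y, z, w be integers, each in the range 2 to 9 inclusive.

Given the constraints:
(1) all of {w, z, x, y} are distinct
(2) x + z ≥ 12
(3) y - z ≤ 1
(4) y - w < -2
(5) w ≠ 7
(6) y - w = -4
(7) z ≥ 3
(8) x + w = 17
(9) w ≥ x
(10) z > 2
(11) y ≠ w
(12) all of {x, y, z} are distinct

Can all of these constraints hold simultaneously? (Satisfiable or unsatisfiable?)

Satisfiable

The assignment x = 8, y = 5, z = 4, w = 9 works:
  constraint 2 holds since x + z = 12.
  constraint 3 holds since y - z = 1.
  constraint 4 holds since y - w = -4.
The rest check out directly.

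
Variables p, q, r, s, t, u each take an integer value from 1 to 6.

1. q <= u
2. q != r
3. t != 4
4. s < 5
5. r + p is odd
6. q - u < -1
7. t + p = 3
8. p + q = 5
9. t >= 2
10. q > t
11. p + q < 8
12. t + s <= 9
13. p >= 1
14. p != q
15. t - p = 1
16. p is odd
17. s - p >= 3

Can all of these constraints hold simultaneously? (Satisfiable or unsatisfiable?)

The assignment p = 1, q = 4, r = 6, s = 4, t = 2, u = 6 works:
  constraint 6 holds since q - u = -2.
  constraint 7 holds since t + p = 3.
  constraint 8 holds since p + q = 5.
The rest check out directly.

Satisfiable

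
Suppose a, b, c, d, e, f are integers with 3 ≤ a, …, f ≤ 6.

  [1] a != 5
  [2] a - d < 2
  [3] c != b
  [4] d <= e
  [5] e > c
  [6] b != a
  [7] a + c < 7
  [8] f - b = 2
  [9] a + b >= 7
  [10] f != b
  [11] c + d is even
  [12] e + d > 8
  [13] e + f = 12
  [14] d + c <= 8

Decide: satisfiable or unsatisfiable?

Take a = 3, b = 4, c = 3, d = 3, e = 6, f = 6. Then constraint 2: a - d = 0; constraint 7: a + c = 6, and every other listed constraint is also met.

Satisfiable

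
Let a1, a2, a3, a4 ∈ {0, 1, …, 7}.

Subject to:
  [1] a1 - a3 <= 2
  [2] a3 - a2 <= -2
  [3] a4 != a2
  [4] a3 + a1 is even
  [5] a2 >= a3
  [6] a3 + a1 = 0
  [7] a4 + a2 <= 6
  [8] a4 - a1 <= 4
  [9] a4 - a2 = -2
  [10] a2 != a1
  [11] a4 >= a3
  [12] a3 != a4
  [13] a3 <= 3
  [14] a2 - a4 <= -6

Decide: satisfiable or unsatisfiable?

Constraints 1, 2, 8, and 14 give a1 − a4 ≥ -4, a4 − a2 ≥ 6, a2 − a3 ≥ 2, a3 − a1 ≥ -2.
Adding all 4 inequalities: the left sides telescope to 0, and the right sides sum to (-4) + 6 + 2 + (-2) = 2. So 0 ≥ 2, which is false.

Unsatisfiable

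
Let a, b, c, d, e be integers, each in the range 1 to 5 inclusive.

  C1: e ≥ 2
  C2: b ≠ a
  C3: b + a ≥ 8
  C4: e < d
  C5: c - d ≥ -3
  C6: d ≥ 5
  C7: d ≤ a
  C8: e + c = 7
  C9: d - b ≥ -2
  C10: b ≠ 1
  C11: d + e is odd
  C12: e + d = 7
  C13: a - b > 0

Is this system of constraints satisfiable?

Setting (a, b, c, d, e) = (5, 4, 5, 5, 2) satisfies everything: constraint 3: b + a = 9; constraint 5: c - d = 0, and the others follow.

Satisfiable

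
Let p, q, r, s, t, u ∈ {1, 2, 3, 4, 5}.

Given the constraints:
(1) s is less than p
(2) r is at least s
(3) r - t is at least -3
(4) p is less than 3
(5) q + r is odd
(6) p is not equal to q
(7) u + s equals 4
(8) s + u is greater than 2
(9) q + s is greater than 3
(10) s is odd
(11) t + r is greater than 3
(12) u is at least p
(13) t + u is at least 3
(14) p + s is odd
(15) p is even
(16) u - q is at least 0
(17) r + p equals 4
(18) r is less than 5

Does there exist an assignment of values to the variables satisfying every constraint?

Satisfiable

The assignment p = 2, q = 3, r = 2, s = 1, t = 3, u = 3 works:
  constraint 3 holds since r - t = -1.
  constraint 7 holds since u + s = 4.
  constraint 8 holds since s + u = 4.
The rest check out directly.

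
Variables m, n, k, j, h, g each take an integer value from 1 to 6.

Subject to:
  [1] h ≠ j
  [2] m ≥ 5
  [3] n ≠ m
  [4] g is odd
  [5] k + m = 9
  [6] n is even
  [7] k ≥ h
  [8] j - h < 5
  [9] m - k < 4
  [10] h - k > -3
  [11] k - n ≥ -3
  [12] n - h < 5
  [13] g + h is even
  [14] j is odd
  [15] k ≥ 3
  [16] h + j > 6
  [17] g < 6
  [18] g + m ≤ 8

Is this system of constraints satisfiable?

Try m = 5, n = 6, k = 4, j = 5, h = 3, g = 1.
Check constraint 5: k + m = 9; constraint 8: j - h = 2; constraint 9: m - k = 1. The remaining constraints are straightforward to verify.

Satisfiable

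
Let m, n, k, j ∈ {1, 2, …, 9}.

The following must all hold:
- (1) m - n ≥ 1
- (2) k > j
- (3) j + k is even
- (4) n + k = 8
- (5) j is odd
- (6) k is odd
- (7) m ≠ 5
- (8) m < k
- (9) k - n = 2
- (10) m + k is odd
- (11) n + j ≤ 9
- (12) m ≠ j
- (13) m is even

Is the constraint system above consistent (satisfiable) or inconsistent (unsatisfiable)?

Satisfiable

Setting (m, n, k, j) = (4, 3, 5, 3) satisfies everything: constraint 1: m - n = 1; constraint 4: n + k = 8; constraint 9: k - n = 2, and the others follow.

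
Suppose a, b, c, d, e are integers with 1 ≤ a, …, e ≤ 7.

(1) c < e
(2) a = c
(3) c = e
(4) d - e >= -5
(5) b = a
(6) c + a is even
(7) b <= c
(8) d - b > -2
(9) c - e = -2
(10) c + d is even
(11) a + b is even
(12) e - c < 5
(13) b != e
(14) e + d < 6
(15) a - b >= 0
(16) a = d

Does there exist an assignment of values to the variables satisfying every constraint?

Unsatisfiable

From constraints 2, 3, and 5, b = a = c = e, so b = e. But constraint 13 says b ≠ e. Contradiction.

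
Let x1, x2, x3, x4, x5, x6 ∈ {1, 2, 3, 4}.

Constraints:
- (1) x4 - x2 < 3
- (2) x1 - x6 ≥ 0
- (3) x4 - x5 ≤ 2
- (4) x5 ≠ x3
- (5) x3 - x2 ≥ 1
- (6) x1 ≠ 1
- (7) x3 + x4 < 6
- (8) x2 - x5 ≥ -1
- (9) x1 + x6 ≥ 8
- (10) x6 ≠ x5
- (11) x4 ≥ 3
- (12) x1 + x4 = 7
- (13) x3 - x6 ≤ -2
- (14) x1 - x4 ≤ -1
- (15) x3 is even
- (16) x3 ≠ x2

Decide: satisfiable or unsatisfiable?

Unsatisfiable

Constraints 2, 3, 5, 8, 13, and 14 give x1 − x6 ≥ 0, x6 − x3 ≥ 2, x3 − x2 ≥ 1, x2 − x5 ≥ -1, x5 − x4 ≥ -2, x4 − x1 ≥ 1.
Adding all 6 inequalities: the left sides telescope to 0, and the right sides sum to 0 + 2 + 1 + (-1) + (-2) + 1 = 1. So 0 ≥ 1, which is false.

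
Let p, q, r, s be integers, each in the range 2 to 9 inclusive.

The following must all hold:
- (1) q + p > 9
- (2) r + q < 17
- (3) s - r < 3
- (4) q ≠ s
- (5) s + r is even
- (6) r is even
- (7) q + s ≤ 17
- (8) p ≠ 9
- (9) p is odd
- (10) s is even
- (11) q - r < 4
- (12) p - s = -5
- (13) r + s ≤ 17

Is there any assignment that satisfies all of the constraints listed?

One satisfying assignment is p = 3, q = 9, r = 6, s = 8.
For the less obvious constraints — constraint 1: q + p = 12; constraint 2: r + q = 15; constraint 3: s - r = 2 — and the others hold by inspection.

Satisfiable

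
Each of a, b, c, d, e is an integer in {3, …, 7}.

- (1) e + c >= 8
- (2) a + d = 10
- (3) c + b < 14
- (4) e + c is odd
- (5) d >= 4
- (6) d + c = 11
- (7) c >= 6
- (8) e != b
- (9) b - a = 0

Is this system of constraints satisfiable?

Satisfiable

Take a = 5, b = 5, c = 6, d = 5, e = 3. Then constraint 1: e + c = 9; constraint 2: a + d = 10; constraint 3: c + b = 11, and every other listed constraint is also met.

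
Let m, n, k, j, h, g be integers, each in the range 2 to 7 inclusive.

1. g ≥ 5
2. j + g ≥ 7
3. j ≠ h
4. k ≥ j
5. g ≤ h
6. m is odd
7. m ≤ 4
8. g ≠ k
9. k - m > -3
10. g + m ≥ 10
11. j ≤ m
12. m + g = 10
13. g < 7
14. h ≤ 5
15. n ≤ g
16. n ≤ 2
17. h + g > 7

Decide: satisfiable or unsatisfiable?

From constraint 7: m ≤ 4. From constraints 5 and 14: g ≤ h ≤ 5. Hence m + g ≤ 9. But constraint 12 requires m + g = 10, and 10 > 9. Contradiction.

Unsatisfiable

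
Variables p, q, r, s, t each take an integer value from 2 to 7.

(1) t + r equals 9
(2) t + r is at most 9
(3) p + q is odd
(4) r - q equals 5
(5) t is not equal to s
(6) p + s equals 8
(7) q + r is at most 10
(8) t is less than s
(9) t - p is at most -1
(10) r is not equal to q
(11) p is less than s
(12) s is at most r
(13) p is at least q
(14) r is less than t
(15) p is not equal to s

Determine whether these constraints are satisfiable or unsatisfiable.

Unsatisfiable

Constraints 9, 11, 12, and 14 give s ≤ r, r < t, t < p, p < s. Chaining: s ≤ r < t < p < s, which forces s < s — impossible.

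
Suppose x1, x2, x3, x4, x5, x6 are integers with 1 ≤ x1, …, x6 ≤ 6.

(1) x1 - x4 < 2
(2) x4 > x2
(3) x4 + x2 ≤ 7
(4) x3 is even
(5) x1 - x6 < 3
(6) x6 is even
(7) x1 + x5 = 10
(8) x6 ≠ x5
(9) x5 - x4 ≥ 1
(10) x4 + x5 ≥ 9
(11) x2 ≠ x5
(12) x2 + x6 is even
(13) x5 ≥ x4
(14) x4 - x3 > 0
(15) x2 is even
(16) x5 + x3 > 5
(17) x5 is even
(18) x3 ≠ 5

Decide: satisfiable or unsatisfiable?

Satisfiable

Setting (x1, x2, x3, x4, x5, x6) = (4, 2, 2, 3, 6, 4) satisfies everything: constraint 1: x1 - x4 = 1; constraint 3: x4 + x2 = 5, and the others follow.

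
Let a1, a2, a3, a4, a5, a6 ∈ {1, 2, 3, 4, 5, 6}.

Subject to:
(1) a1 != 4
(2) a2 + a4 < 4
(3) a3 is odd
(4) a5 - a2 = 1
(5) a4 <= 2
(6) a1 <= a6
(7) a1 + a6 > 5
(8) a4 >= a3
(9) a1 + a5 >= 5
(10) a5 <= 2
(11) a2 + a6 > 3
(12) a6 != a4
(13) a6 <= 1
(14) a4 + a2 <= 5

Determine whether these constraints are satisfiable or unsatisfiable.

Unsatisfiable

From constraints 6 and 13: a1 ≤ a6 ≤ 1. From constraint 10: a5 ≤ 2. Hence a1 + a5 ≤ 3. But constraint 9 requires a1 + a5 ≥ 5, and 5 > 3. Contradiction.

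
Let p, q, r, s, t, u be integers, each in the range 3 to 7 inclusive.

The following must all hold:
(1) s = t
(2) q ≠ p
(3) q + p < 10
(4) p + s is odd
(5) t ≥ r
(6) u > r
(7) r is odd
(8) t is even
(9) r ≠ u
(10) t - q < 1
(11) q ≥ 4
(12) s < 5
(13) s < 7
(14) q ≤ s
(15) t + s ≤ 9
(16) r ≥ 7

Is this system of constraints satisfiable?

From constraints 5 and 16: t ≥ r ≥ 7. From constraints 11 and 14: s ≥ q ≥ 4. Hence t + s ≥ 11. But constraint 15 requires t + s ≤ 9, and 9 < 11. Contradiction.

Unsatisfiable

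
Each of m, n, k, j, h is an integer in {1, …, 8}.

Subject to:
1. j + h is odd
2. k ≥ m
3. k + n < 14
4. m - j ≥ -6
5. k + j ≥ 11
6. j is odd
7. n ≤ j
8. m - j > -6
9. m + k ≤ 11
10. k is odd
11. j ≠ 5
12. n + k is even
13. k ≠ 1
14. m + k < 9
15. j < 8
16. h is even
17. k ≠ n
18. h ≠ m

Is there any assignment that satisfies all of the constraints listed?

One satisfying assignment is m = 3, n = 7, k = 5, j = 7, h = 4.
For the less obvious constraints — constraint 3: k + n = 12; constraint 4: m - j = -4 — and the others hold by inspection.

Satisfiable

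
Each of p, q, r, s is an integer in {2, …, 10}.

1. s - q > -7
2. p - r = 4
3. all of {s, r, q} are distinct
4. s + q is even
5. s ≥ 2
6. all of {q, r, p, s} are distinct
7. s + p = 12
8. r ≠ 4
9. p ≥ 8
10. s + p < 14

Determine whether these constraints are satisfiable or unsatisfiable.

Satisfiable

Setting (p, q, r, s) = (9, 7, 5, 3) satisfies everything: constraint 1: s - q = -4; constraint 2: p - r = 4, and the others follow.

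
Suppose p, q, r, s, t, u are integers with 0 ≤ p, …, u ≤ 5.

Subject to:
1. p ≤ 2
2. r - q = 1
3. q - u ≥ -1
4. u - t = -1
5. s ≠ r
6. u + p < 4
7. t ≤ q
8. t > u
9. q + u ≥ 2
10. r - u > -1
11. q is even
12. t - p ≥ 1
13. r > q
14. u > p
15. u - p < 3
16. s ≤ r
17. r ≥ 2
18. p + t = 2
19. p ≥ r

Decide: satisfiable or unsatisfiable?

Constraints 7, 8, 13, 14, and 19 give u < t, t ≤ q, q < r, r ≤ p, p < u. Chaining: u < t ≤ q < r ≤ p < u, which forces u < u — impossible.

Unsatisfiable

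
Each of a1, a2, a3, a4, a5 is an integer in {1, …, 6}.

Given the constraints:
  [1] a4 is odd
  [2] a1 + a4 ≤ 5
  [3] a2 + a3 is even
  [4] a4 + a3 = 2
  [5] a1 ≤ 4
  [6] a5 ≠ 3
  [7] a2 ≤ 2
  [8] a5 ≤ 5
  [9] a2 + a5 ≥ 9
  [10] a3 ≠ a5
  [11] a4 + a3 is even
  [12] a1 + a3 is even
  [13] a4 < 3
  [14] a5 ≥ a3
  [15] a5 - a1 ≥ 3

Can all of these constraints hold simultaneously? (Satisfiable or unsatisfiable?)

Unsatisfiable

From constraint 7: a2 ≤ 2. From constraint 8: a5 ≤ 5. Hence a2 + a5 ≤ 7. But constraint 9 requires a2 + a5 ≥ 9, and 9 > 7. Contradiction.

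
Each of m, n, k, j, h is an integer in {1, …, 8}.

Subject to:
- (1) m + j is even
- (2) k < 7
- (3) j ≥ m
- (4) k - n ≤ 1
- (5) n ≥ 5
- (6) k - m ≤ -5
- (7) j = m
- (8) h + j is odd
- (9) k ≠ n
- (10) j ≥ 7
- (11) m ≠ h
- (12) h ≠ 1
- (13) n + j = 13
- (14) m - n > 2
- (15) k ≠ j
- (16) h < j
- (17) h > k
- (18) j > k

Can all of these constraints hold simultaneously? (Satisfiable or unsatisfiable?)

Satisfiable

The assignment m = 8, n = 5, k = 3, j = 8, h = 7 works:
  constraint 4 holds since k - n = -2.
  constraint 6 holds since k - m = -5.
  constraint 13 holds since n + j = 13.
The rest check out directly.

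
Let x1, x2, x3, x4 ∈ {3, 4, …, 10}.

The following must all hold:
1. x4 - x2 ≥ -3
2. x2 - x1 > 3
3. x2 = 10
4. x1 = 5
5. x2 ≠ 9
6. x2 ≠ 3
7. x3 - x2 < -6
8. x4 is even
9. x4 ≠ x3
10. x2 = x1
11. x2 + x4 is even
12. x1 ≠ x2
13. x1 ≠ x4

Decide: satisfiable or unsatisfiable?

Constraint 3 fixes x2 = 10 and constraint 4 fixes x1 = 5, but constraint 10 requires x2 = x1. Since 10 ≠ 5, contradiction.

Unsatisfiable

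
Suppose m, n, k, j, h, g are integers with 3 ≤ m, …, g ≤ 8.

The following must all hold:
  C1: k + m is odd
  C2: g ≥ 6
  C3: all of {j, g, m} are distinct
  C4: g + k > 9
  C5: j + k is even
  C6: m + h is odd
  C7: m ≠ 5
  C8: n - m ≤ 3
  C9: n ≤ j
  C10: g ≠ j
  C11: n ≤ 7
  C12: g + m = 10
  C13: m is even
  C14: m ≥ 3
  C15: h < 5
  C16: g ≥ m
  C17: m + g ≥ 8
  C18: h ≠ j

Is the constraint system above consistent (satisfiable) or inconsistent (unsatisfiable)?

Try m = 4, n = 4, k = 5, j = 5, h = 3, g = 6.
Check constraint 4: g + k = 11; constraint 8: n - m = 0; constraint 12: g + m = 10. The remaining constraints are straightforward to verify.

Satisfiable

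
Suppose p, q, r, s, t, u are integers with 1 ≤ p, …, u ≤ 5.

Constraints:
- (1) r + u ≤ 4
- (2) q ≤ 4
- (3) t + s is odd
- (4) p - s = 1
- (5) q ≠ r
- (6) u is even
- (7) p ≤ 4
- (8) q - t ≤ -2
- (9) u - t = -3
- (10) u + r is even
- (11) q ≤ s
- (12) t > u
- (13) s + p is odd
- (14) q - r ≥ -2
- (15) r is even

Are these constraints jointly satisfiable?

Satisfiable

The assignment p = 3, q = 1, r = 2, s = 2, t = 5, u = 2 works:
  constraint 1 holds since r + u = 4.
  constraint 4 holds since p - s = 1.
The rest check out directly.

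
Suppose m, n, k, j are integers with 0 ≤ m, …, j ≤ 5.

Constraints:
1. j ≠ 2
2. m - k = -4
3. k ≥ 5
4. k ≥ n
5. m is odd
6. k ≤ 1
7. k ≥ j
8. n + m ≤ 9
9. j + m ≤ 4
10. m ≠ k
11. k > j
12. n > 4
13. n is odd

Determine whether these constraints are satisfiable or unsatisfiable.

From constraint 12: n ≥ 5. From constraints 4 and 6: n ≤ k and k ≤ 1, so n ≤ 1. But 1 < 5, so no value of n works.

Unsatisfiable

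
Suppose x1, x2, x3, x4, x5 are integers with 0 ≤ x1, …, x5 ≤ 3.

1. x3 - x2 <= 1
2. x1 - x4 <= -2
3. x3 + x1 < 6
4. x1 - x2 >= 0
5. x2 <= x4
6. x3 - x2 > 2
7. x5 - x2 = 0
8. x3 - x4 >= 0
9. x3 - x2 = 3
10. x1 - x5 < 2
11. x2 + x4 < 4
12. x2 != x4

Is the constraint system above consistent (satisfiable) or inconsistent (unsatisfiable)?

Unsatisfiable

Constraints 1, 2, 4, and 8 give x3 − x4 ≥ 0, x4 − x1 ≥ 2, x1 − x2 ≥ 0, x2 − x3 ≥ -1.
Adding all 4 inequalities: the left sides telescope to 0, and the right sides sum to 0 + 2 + 0 + (-1) = 1. So 0 ≥ 1, which is false.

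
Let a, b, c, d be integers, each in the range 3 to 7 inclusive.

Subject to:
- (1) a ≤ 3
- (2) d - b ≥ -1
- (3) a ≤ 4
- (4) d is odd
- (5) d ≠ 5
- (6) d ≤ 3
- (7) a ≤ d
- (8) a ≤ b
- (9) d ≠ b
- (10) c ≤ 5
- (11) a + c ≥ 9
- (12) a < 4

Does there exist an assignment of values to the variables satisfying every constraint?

Unsatisfiable

From constraints 6 and 7: a ≤ d ≤ 3. From constraint 10: c ≤ 5. Hence a + c ≤ 8. But constraint 11 requires a + c ≥ 9, and 9 > 8. Contradiction.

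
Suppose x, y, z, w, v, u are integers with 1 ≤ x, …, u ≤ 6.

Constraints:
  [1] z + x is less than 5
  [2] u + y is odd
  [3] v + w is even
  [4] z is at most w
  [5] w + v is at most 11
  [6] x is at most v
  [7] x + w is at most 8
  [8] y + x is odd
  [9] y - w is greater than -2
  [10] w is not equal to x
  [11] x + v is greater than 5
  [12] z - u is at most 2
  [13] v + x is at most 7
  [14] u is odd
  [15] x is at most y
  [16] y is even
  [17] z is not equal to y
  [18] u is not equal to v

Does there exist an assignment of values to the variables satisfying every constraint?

Setting (x, y, z, w, v, u) = (1, 6, 3, 5, 5, 1) satisfies everything: constraint 1: z + x = 4; constraint 5: w + v = 10; constraint 7: x + w = 6, and the others follow.

Satisfiable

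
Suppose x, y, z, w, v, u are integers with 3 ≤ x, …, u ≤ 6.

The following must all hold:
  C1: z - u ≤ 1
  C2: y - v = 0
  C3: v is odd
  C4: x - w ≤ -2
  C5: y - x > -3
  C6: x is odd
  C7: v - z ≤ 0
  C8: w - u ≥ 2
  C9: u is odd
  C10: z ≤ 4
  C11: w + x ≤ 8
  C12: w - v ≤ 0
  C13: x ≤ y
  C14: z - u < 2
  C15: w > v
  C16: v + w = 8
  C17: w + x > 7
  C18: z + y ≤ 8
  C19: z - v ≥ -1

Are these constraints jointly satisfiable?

Unsatisfiable

Constraints 1, 7, 8, and 12 give z − v ≥ 0, v − w ≥ 0, w − u ≥ 2, u − z ≥ -1.
Adding all 4 inequalities: the left sides telescope to 0, and the right sides sum to 0 + 0 + 2 + (-1) = 1. So 0 ≥ 1, which is false.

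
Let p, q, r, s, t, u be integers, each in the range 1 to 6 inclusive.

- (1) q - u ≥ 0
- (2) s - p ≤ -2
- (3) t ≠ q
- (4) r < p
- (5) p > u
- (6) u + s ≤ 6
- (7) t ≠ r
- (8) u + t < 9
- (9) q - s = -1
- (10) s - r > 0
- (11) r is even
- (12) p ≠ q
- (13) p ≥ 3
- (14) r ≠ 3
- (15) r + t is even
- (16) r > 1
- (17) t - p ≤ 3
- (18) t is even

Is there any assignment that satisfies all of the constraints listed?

Try p = 6, q = 2, r = 2, s = 3, t = 6, u = 1.
Check constraint 1: q - u = 1; constraint 2: s - p = -3; constraint 6: u + s = 4. The remaining constraints are straightforward to verify.

Satisfiable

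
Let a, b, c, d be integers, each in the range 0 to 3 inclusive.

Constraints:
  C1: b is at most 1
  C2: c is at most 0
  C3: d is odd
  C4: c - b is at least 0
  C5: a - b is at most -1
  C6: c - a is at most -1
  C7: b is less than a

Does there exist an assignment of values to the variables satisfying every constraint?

Constraints 4, 5, and 6 give b − a ≥ 1, a − c ≥ 1, c − b ≥ 0.
Adding all 3 inequalities: the left sides telescope to 0, and the right sides sum to 1 + 1 + 0 = 2. So 0 ≥ 2, which is false.

Unsatisfiable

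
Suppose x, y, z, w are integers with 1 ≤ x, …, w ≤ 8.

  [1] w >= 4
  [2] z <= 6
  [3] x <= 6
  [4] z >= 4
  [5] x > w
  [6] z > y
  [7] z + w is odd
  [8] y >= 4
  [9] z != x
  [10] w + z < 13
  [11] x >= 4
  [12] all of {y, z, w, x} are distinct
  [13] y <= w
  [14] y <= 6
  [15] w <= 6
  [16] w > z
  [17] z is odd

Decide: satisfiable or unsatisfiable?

Constraints 1, 2, 3, 4, 8, 11, 14, and 15 confine each of y, z, w, x to the 3 values {4, …, 6}.
Constraint 12 requires all 4 of them to be distinct, but only 3 values are available — impossible by the pigeonhole principle.

Unsatisfiable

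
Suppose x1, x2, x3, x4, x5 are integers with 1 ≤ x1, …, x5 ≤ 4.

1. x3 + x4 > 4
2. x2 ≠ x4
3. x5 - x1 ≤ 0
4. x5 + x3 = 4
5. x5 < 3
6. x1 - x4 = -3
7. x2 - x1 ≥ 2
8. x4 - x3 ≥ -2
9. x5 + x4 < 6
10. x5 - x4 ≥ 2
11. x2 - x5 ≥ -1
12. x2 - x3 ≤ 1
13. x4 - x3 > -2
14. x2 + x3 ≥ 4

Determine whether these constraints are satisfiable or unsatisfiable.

Unsatisfiable

Constraints 3, 7, 8, 10, and 12 give x1 − x5 ≥ 0, x5 − x4 ≥ 2, x4 − x3 ≥ -2, x3 − x2 ≥ -1, x2 − x1 ≥ 2.
Adding all 5 inequalities: the left sides telescope to 0, and the right sides sum to 0 + 2 + (-2) + (-1) + 2 = 1. So 0 ≥ 1, which is false.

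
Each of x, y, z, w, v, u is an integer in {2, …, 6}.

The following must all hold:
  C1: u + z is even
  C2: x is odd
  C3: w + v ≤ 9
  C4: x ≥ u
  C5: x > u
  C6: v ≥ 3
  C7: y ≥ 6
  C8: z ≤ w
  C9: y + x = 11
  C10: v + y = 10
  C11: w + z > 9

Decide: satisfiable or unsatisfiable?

Satisfiable

Setting (x, y, z, w, v, u) = (5, 6, 5, 5, 4, 3) satisfies everything: constraint 3: w + v = 9; constraint 9: y + x = 11; constraint 10: v + y = 10, and the others follow.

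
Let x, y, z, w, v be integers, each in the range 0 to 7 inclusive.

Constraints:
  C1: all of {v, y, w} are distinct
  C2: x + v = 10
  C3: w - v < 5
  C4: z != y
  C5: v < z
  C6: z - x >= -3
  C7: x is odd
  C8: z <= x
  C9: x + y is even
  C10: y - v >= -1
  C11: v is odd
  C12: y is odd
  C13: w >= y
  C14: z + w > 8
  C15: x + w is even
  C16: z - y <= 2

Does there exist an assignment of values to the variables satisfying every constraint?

The assignment x = 7, y = 5, z = 4, w = 7, v = 3 works:
  constraint 2 holds since x + v = 10.
  constraint 3 holds since w - v = 4.
The rest check out directly.

Satisfiable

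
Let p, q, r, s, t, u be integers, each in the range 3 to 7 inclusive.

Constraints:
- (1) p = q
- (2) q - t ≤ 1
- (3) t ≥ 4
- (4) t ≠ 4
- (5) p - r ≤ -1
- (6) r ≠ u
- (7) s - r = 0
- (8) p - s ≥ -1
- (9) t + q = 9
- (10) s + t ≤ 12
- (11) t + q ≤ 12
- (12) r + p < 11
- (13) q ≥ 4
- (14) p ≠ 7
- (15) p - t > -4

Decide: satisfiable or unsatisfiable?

Satisfiable

Take p = 4, q = 4, r = 5, s = 5, t = 5, u = 4. Then constraint 2: q - t = -1; constraint 5: p - r = -1, and every other listed constraint is also met.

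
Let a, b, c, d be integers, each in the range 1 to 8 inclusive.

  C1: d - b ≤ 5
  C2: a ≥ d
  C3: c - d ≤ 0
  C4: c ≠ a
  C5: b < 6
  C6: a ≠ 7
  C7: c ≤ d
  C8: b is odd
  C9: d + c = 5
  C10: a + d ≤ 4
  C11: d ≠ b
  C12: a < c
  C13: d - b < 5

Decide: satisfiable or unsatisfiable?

Unsatisfiable

Constraints 2, 7, and 12 give c ≤ d, d ≤ a, a < c. Chaining: c ≤ d ≤ a < c, which forces c < c — impossible.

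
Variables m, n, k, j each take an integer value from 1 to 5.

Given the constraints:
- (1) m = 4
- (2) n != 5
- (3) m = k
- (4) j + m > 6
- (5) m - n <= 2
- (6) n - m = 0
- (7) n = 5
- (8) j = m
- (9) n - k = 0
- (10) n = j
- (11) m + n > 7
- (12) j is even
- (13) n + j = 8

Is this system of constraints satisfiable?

Unsatisfiable

Constraint 7 fixes n = 5 and constraint 1 fixes m = 4. Constraints 8 and 10 give n = j = m, so n = m. But 5 ≠ 4 — contradiction.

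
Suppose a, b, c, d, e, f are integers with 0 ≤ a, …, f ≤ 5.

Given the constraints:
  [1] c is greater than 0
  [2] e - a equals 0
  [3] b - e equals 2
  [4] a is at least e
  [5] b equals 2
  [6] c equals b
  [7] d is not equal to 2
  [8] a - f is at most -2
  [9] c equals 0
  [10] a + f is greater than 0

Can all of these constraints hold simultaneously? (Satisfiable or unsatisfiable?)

Constraint 9 fixes c = 0 and constraint 5 fixes b = 2, but constraint 6 requires c = b. Since 0 ≠ 2, contradiction.

Unsatisfiable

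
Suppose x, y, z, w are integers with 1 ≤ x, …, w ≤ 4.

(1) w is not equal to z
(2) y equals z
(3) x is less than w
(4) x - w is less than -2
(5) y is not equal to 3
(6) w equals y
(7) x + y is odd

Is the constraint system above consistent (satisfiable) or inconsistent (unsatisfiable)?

Unsatisfiable

From constraints 2 and 6, w = y = z, so w = z. But constraint 1 says w ≠ z. Contradiction.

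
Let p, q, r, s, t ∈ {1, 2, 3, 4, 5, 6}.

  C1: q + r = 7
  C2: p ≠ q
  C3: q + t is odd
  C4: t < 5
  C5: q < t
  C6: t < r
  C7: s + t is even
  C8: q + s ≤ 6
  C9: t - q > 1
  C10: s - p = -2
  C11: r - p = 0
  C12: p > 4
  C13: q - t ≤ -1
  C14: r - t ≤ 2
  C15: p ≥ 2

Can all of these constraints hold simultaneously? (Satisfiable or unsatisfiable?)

Try p = 6, q = 1, r = 6, s = 4, t = 4.
Check constraint 1: q + r = 7; constraint 8: q + s = 5. The remaining constraints are straightforward to verify.

Satisfiable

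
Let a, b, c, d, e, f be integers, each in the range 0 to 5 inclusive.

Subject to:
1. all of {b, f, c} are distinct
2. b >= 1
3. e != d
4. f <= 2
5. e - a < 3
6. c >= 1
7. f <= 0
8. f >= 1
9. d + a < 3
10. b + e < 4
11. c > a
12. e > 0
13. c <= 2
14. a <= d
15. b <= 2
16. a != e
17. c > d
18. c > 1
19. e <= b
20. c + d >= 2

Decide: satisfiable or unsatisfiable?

Constraints 2, 4, 6, 8, 13, and 15 confine each of b, f, c to the 2 values {1, 2}.
Constraint 1 requires all 3 of them to be distinct, but only 2 values are available — impossible by the pigeonhole principle.

Unsatisfiable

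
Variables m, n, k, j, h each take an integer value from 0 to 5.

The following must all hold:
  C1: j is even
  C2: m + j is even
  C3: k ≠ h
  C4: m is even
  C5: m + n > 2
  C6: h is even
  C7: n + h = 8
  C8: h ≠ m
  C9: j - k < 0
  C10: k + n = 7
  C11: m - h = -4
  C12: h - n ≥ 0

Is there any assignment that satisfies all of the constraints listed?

The assignment m = 0, n = 4, k = 3, j = 0, h = 4 works:
  constraint 5 holds since m + n = 4.
  constraint 7 holds since n + h = 8.
The rest check out directly.

Satisfiable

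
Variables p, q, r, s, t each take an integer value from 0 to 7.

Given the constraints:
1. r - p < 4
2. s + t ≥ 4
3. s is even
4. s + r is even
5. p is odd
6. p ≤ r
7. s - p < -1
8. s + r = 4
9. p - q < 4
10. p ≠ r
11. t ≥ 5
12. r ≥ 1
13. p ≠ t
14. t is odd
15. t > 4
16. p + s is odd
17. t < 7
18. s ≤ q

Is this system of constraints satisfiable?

Setting (p, q, r, s, t) = (3, 0, 4, 0, 5) satisfies everything: constraint 1: r - p = 1; constraint 2: s + t = 5; constraint 7: s - p = -3, and the others follow.

Satisfiable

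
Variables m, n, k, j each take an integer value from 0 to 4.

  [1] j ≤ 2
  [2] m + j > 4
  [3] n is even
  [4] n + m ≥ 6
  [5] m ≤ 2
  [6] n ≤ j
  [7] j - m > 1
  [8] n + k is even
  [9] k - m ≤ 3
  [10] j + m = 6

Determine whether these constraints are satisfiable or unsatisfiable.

Unsatisfiable

From constraints 1 and 6: n ≤ j ≤ 2. From constraint 5: m ≤ 2. Hence n + m ≤ 4. But constraint 4 requires n + m ≥ 6, and 6 > 4. Contradiction.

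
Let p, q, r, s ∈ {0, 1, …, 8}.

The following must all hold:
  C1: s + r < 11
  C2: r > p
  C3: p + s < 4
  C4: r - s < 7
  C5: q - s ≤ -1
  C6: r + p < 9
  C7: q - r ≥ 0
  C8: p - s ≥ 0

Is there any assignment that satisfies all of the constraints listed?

Unsatisfiable

Constraints 2, 5, 7, and 8 give q < s, s ≤ p, p < r, r ≤ q. Chaining: q < s ≤ p < r ≤ q, which forces q < q — impossible.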